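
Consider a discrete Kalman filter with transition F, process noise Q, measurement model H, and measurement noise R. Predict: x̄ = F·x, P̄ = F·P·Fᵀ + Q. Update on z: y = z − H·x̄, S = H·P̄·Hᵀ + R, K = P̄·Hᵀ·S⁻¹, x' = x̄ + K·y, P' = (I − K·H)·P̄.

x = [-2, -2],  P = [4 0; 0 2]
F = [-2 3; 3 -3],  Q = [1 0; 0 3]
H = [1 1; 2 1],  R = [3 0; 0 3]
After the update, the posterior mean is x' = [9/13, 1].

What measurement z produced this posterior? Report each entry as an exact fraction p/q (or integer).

x̄ = F·x = [-2, 0]
P̄ = F·P·Fᵀ + Q = [35 -42; -42 57]
S = H·P̄·Hᵀ + R = [11 1; 1 32]
K = P̄·Hᵀ·S⁻¹ = [-28/39 35/39; 13/9 -8/9]
x' − x̄ = [35/13, 1] = K·y
y = (KᵀK)⁻¹·Kᵀ·(x' − x̄) = [5, 7]
z = y + H·x̄ = [5, 7] + [-2, -4] = [3, 3]

z = [3, 3]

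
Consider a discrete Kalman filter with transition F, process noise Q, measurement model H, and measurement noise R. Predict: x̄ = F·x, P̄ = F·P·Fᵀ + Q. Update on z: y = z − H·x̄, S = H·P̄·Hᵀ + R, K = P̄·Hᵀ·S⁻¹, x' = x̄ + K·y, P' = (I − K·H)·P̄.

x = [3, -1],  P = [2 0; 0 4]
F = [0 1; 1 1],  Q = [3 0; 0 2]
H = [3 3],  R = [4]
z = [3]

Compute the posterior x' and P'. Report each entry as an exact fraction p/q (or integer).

x' = [-1, 2]
P' = [388/211 -344/211; -344/211 392/211]

x̄ = F·x = [-1, 2]
P̄ = F·P·Fᵀ + Q = [7 4; 4 8]
y = z − H·x̄ = [0]
S = H·P̄·Hᵀ + R = [211]
K = P̄·Hᵀ·S⁻¹ = [33/211; 36/211]
x' = x̄ + K·y = [-1, 2]
P' = (I − K·H)·P̄ = [388/211 -344/211; -344/211 392/211]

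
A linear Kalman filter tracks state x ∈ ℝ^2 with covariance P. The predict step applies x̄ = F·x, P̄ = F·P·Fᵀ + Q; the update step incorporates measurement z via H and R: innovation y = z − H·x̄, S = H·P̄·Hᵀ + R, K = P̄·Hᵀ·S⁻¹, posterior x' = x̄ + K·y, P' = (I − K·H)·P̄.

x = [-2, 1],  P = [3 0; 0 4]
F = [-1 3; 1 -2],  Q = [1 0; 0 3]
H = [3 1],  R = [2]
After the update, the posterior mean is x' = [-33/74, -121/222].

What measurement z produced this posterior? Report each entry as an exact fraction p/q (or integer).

x̄ = F·x = [5, -4]
P̄ = F·P·Fᵀ + Q = [40 -27; -27 22]
S = H·P̄·Hᵀ + R = [222]
K = P̄·Hᵀ·S⁻¹ = [31/74; -59/222]
x' − x̄ = [-403/74, 767/222] = K·y
y = (KᵀK)⁻¹·Kᵀ·(x' − x̄) = [-13]
z = y + H·x̄ = [-13] + [11] = [-2]

z = [-2]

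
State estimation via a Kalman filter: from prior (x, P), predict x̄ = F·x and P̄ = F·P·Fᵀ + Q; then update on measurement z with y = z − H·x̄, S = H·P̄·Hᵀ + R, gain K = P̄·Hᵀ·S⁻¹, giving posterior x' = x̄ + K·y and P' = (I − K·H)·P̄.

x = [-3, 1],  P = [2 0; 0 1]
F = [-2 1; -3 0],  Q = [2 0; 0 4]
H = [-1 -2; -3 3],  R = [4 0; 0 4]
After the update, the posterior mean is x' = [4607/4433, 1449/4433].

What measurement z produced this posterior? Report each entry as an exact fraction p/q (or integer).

z = [-1, -2]

x̄ = F·x = [7, 9]
P̄ = F·P·Fᵀ + Q = [11 12; 12 22]
S = H·P̄·Hᵀ + R = [151 -63; -63 85]
K = P̄·Hᵀ·S⁻¹ = [-1393/4433 -876/4433; -1435/4433 501/4433]
x' − x̄ = [-26424/4433, -38448/4433] = K·y
y = (KᵀK)⁻¹·Kᵀ·(x' − x̄) = [24, -8]
z = y + H·x̄ = [24, -8] + [-25, 6] = [-1, -2]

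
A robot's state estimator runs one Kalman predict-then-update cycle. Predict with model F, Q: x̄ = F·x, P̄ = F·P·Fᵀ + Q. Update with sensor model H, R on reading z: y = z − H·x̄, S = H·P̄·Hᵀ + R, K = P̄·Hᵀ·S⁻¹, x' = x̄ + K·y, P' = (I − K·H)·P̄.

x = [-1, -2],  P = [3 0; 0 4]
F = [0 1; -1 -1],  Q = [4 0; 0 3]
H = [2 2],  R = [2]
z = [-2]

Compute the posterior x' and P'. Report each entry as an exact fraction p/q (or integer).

x̄ = F·x = [-2, 3]
P̄ = F·P·Fᵀ + Q = [8 -4; -4 10]
y = z − H·x̄ = [-4]
S = H·P̄·Hᵀ + R = [42]
K = P̄·Hᵀ·S⁻¹ = [4/21; 2/7]
x' = x̄ + K·y = [-58/21, 13/7]
P' = (I − K·H)·P̄ = [136/21 -44/7; -44/7 46/7]

x' = [-58/21, 13/7]
P' = [136/21 -44/7; -44/7 46/7]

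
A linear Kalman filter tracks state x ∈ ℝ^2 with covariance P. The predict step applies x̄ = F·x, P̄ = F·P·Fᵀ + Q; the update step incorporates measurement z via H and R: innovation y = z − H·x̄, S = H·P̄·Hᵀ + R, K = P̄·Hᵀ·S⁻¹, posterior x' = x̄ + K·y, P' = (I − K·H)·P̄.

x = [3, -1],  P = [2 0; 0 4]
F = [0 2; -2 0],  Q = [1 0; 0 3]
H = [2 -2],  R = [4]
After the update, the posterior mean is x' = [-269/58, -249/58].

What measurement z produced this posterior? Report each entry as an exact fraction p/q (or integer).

x̄ = F·x = [-2, -6]
P̄ = F·P·Fᵀ + Q = [17 0; 0 11]
S = H·P̄·Hᵀ + R = [116]
K = P̄·Hᵀ·S⁻¹ = [17/58; -11/58]
x' − x̄ = [-153/58, 99/58] = K·y
y = (KᵀK)⁻¹·Kᵀ·(x' − x̄) = [-9]
z = y + H·x̄ = [-9] + [8] = [-1]

z = [-1]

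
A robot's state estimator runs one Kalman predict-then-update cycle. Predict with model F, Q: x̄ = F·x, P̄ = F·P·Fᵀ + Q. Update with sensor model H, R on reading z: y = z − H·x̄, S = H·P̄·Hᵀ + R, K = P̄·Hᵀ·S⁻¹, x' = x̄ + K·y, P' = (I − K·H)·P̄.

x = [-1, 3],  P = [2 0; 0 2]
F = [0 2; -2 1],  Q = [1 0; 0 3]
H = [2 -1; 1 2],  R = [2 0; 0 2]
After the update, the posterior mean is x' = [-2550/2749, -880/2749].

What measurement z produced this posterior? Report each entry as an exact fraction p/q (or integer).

z = [-2, -2]

x̄ = F·x = [6, 5]
P̄ = F·P·Fᵀ + Q = [9 4; 4 13]
S = H·P̄·Hᵀ + R = [35 4; 4 79]
K = P̄·Hᵀ·S⁻¹ = [1038/2749 539/2749; -515/2749 1070/2749]
x' − x̄ = [-19044/2749, -14625/2749] = K·y
y = (KᵀK)⁻¹·Kᵀ·(x' − x̄) = [-9, -18]
z = y + H·x̄ = [-9, -18] + [7, 16] = [-2, -2]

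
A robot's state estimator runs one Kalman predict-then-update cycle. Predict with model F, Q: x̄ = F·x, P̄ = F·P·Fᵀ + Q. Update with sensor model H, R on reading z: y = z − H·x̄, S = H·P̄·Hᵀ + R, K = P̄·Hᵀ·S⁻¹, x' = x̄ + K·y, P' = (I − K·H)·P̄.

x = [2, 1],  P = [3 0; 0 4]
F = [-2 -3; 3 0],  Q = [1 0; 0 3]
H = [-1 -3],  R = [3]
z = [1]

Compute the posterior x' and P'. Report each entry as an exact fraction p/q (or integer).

x̄ = F·x = [-7, 6]
P̄ = F·P·Fᵀ + Q = [49 -18; -18 30]
y = z − H·x̄ = [12]
S = H·P̄·Hᵀ + R = [214]
K = P̄·Hᵀ·S⁻¹ = [5/214; -36/107]
x' = x̄ + K·y = [-719/107, 210/107]
P' = (I − K·H)·P̄ = [10461/214 -1746/107; -1746/107 618/107]

x' = [-719/107, 210/107]
P' = [10461/214 -1746/107; -1746/107 618/107]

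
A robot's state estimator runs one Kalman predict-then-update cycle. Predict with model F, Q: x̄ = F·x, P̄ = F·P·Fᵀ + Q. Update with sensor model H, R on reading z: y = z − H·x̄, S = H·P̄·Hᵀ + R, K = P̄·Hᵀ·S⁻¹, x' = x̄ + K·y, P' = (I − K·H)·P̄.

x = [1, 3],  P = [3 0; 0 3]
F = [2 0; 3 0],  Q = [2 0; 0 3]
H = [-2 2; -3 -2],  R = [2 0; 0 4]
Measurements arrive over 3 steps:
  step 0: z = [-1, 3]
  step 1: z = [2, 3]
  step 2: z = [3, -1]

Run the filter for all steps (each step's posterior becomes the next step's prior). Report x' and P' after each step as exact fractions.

step 0: x' = [-1039/2665, -2292/2665], P' = [604/2665 132/2665; 132/2665 876/2665]
step 1: x' = [-962761/997259, -82830/997259], P' = [220152/997259 41358/997259; 41358/997259 316797/997259]
step 2: x' = [-173859829/368332985, 314387103/368332985], P' = [81278936/368332985 15229938/368332985; 15229938/368332985 116945259/368332985]

step 0: x̄ = F·x = [2, 3]
step 0: P̄ = F·P·Fᵀ + Q = [14 18; 18 30]
step 0: y = z − H·x̄ = [-3, 15]
step 0: S = H·P̄·Hᵀ + R = [34 -72; -72 466]
step 0: K = P̄·Hᵀ·S⁻¹ = [-472/2665 -519/2665; 744/2665 -537/2665]
step 0: x' = x̄ + K·y = [-1039/2665, -2292/2665]
step 0: P' = (I − K·H)·P̄ = [604/2665 132/2665; 132/2665 876/2665]
step 1: x̄ = F·x = [-2078/2665, -3117/2665]
step 1: P̄ = F·P·Fᵀ + Q = [7746/2665 3624/2665; 3624/2665 13431/2665]
step 1: y = z − H·x̄ = [7408/2665, -4473/2665]
step 1: S = H·P̄·Hᵀ + R = [61046/2665 -14496/2665; -14496/2665 177586/2665]
step 1: K = P̄·Hᵀ·S⁻¹ = [-178794/997259 -185793/997259; 275439/997259 -189417/997259]
step 1: x' = x̄ + K·y = [-962761/997259, -82830/997259]
step 1: P' = (I − K·H)·P̄ = [220152/997259 41358/997259; 41358/997259 316797/997259]
step 2: x̄ = F·x = [-1925522/997259, -2888283/997259]
step 2: P̄ = F·P·Fᵀ + Q = [2875126/997259 1320912/997259; 1320912/997259 4973145/997259]
step 2: y = z − H·x̄ = [4917299/997259, -12550391/997259]
step 2: S = H·P̄·Hᵀ + R = [22820306/997259 -5283648/997259; -5283648/997259 65608694/997259]
step 2: K = P̄·Hᵀ·S⁻¹ = [-66048998/368332985 -68574171/368332985; 101715321/368332985 -69895083/368332985]
step 2: x' = x̄ + K·y = [-173859829/368332985, 314387103/368332985]
step 2: P' = (I − K·H)·P̄ = [81278936/368332985 15229938/368332985; 15229938/368332985 116945259/368332985]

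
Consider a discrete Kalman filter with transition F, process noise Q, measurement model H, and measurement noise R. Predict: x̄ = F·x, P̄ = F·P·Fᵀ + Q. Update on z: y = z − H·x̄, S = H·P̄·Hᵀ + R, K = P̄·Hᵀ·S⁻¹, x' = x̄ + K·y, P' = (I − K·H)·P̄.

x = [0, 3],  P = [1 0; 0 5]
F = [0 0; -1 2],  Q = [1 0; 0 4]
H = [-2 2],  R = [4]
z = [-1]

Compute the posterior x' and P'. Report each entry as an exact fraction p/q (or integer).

x' = [13/54, -1/54]
P' = [26/27 25/27; 25/27 50/27]

x̄ = F·x = [0, 6]
P̄ = F·P·Fᵀ + Q = [1 0; 0 25]
y = z − H·x̄ = [-13]
S = H·P̄·Hᵀ + R = [108]
K = P̄·Hᵀ·S⁻¹ = [-1/54; 25/54]
x' = x̄ + K·y = [13/54, -1/54]
P' = (I − K·H)·P̄ = [26/27 25/27; 25/27 50/27]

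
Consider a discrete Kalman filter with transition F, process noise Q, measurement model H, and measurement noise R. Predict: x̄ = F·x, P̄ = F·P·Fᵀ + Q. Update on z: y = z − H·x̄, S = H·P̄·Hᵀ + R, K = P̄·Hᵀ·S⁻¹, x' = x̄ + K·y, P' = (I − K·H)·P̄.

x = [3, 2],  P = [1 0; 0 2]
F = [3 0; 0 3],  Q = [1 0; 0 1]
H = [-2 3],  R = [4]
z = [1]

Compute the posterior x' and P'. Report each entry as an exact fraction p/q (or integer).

x' = [383/43, 1347/215]
P' = [350/43 228/43; 228/43 836/215]

x̄ = F·x = [9, 6]
P̄ = F·P·Fᵀ + Q = [10 0; 0 19]
y = z − H·x̄ = [1]
S = H·P̄·Hᵀ + R = [215]
K = P̄·Hᵀ·S⁻¹ = [-4/43; 57/215]
x' = x̄ + K·y = [383/43, 1347/215]
P' = (I − K·H)·P̄ = [350/43 228/43; 228/43 836/215]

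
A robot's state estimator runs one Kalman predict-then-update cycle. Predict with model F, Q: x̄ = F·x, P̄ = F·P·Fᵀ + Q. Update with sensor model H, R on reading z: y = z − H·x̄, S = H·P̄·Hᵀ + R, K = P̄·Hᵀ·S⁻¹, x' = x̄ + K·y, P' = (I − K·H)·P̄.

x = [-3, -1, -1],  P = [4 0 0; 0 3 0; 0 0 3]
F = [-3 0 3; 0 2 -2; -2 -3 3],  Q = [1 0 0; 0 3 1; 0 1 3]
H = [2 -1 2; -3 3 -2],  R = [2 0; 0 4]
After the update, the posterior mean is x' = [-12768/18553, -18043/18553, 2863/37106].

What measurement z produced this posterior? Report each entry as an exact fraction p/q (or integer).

x̄ = F·x = [6, 0, 6]
P̄ = F·P·Fᵀ + Q = [64 -18 51; -18 27 -35; 51 -35 73]
S = H·P̄·Hᵀ + R = [1197 -1709; -1709 2471]
K = P̄·Hᵀ·S⁻¹ = [9038/18553 3638/18553; 10851/18553 9044/18553; 8857/37106 59/37106]
x' − x̄ = [-124086/18553, -18043/18553, -219773/37106] = K·y
y = (KᵀK)⁻¹·Kᵀ·(x' − x̄) = [-25, 28]
z = y + H·x̄ = [-25, 28] + [24, -30] = [-1, -2]

z = [-1, -2]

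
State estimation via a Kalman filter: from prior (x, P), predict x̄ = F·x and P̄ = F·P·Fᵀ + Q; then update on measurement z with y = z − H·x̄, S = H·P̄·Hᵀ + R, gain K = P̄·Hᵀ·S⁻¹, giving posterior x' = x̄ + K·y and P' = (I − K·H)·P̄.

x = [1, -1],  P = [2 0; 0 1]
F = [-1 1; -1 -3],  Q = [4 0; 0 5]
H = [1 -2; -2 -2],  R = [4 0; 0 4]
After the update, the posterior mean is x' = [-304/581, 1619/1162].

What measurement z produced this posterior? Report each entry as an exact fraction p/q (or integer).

z = [-3, -2]

x̄ = F·x = [-2, 2]
P̄ = F·P·Fᵀ + Q = [7 -1; -1 16]
S = H·P̄·Hᵀ + R = [79 48; 48 88]
K = P̄·Hᵀ·S⁻¹ = [171/581 -345/1162; -183/581 -393/2324]
x' − x̄ = [858/581, -705/1162] = K·y
y = (KᵀK)⁻¹·Kᵀ·(x' − x̄) = [3, -2]
z = y + H·x̄ = [3, -2] + [-6, 0] = [-3, -2]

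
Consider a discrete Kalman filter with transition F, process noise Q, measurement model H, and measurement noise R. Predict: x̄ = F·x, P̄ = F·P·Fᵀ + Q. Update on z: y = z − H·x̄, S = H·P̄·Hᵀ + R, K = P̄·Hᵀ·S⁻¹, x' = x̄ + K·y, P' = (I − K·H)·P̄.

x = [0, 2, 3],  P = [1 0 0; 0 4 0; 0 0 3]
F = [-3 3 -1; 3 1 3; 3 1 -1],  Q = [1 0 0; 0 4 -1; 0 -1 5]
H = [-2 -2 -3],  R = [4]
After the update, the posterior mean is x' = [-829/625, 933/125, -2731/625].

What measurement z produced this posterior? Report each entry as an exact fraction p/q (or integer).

z = [1]

x̄ = F·x = [3, 11, -1]
P̄ = F·P·Fᵀ + Q = [49 -6 6; -6 44 3; 6 3 21]
S = H·P̄·Hᵀ + R = [625]
K = P̄·Hᵀ·S⁻¹ = [-104/625; -17/125; -81/625]
x' − x̄ = [-2704/625, -442/125, -2106/625] = K·y
y = (KᵀK)⁻¹·Kᵀ·(x' − x̄) = [26]
z = y + H·x̄ = [26] + [-25] = [1]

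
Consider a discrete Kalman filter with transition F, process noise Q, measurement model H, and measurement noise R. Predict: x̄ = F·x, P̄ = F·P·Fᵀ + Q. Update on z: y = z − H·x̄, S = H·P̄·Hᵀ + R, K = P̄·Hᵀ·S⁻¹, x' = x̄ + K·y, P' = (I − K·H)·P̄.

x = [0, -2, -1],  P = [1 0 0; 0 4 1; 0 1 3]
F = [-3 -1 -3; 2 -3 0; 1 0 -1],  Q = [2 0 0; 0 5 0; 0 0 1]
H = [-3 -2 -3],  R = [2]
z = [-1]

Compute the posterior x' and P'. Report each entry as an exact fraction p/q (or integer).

x̄ = F·x = [5, 6, 1]
P̄ = F·P·Fᵀ + Q = [48 15 7; 15 45 5; 7 5 5]
y = z − H·x̄ = [29]
S = H·P̄·Hᵀ + R = [1025]
K = P̄·Hᵀ·S⁻¹ = [-39/205; -6/41; -46/1025]
x' = x̄ + K·y = [-106/205, 72/41, -309/1025]
P' = (I − K·H)·P̄ = [447/41 -555/41 -359/205; -555/41 945/41 -71/41; -359/205 -71/41 3009/1025]

x' = [-106/205, 72/41, -309/1025]
P' = [447/41 -555/41 -359/205; -555/41 945/41 -71/41; -359/205 -71/41 3009/1025]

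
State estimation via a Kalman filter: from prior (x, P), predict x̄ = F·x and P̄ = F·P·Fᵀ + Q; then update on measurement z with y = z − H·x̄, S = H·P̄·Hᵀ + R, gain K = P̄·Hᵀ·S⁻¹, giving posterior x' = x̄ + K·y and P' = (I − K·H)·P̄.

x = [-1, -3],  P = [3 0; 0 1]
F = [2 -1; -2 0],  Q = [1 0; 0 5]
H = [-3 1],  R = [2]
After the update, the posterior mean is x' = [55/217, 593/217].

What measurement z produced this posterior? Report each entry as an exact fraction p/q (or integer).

x̄ = F·x = [1, 2]
P̄ = F·P·Fᵀ + Q = [14 -12; -12 17]
S = H·P̄·Hᵀ + R = [217]
K = P̄·Hᵀ·S⁻¹ = [-54/217; 53/217]
x' − x̄ = [-162/217, 159/217] = K·y
y = (KᵀK)⁻¹·Kᵀ·(x' − x̄) = [3]
z = y + H·x̄ = [3] + [-1] = [2]

z = [2]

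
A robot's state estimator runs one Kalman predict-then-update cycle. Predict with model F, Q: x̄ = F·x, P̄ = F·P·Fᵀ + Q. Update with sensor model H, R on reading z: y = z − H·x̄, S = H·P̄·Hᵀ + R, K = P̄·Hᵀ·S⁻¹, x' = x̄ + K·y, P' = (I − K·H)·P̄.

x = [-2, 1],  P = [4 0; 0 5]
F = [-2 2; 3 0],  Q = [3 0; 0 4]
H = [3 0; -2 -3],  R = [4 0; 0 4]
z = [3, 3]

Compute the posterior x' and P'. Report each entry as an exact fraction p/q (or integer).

x̄ = F·x = [6, -6]
P̄ = F·P·Fᵀ + Q = [39 -24; -24 40]
y = z − H·x̄ = [-15, -3]
S = H·P̄·Hᵀ + R = [355 -18; -18 232]
K = P̄·Hᵀ·S⁻¹ = [6759/20509 -6/20509; -4500/20509 -6714/20509]
x' = x̄ + K·y = [21687/20509, -35412/20509]
P' = (I − K·H)·P̄ = [9012/20509 -6000/20509; -6000/20509 12952/20509]

x' = [21687/20509, -35412/20509]
P' = [9012/20509 -6000/20509; -6000/20509 12952/20509]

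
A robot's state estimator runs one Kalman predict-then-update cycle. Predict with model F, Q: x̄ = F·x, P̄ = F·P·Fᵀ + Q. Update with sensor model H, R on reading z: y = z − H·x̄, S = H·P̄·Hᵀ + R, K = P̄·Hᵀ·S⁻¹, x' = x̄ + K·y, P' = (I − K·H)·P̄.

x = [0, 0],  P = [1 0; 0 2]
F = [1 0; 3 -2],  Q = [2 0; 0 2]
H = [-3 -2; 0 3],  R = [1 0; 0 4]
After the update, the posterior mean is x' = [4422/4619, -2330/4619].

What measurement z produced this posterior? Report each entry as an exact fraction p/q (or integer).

z = [-2, -2]

x̄ = F·x = [0, 0]
P̄ = F·P·Fᵀ + Q = [3 3; 3 19]
S = H·P̄·Hᵀ + R = [140 -141; -141 175]
K = P̄·Hᵀ·S⁻¹ = [-1356/4619 -855/4619; -188/4619 1353/4619]
x' − x̄ = [4422/4619, -2330/4619] = K·y
y = (KᵀK)⁻¹·Kᵀ·(x' − x̄) = [-2, -2]
z = y + H·x̄ = [-2, -2] + [0, 0] = [-2, -2]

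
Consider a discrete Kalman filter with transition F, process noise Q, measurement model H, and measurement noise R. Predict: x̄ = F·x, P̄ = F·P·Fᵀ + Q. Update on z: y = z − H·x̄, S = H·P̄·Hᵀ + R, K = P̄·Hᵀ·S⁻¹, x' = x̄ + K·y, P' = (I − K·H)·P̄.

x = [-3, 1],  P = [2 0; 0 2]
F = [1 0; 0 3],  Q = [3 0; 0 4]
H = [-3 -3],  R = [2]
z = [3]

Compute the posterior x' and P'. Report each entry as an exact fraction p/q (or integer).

x̄ = F·x = [-3, 3]
P̄ = F·P·Fᵀ + Q = [5 0; 0 22]
y = z − H·x̄ = [3]
S = H·P̄·Hᵀ + R = [245]
K = P̄·Hᵀ·S⁻¹ = [-3/49; -66/245]
x' = x̄ + K·y = [-156/49, 537/245]
P' = (I − K·H)·P̄ = [200/49 -198/49; -198/49 1034/245]

x' = [-156/49, 537/245]
P' = [200/49 -198/49; -198/49 1034/245]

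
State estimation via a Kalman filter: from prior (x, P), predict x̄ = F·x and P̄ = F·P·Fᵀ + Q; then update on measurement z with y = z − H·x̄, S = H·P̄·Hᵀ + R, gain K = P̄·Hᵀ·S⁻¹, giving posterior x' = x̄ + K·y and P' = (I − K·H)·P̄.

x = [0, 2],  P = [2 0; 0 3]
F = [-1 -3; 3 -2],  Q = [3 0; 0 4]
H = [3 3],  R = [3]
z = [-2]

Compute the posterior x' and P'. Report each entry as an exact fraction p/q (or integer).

x̄ = F·x = [-6, -4]
P̄ = F·P·Fᵀ + Q = [32 12; 12 34]
y = z − H·x̄ = [28]
S = H·P̄·Hᵀ + R = [813]
K = P̄·Hᵀ·S⁻¹ = [44/271; 46/271]
x' = x̄ + K·y = [-394/271, 204/271]
P' = (I − K·H)·P̄ = [2864/271 -2820/271; -2820/271 2866/271]

x' = [-394/271, 204/271]
P' = [2864/271 -2820/271; -2820/271 2866/271]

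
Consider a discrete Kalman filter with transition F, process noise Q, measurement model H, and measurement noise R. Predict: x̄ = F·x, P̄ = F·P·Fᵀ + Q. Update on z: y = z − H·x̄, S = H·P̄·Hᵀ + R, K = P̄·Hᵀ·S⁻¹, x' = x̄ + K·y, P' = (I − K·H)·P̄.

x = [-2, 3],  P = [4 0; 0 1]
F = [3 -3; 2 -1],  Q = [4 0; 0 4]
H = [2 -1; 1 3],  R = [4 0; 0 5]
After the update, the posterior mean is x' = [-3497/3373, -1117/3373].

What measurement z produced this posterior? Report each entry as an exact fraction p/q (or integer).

z = [-1, -2]

x̄ = F·x = [-15, -7]
P̄ = F·P·Fᵀ + Q = [49 27; 27 21]
S = H·P̄·Hᵀ + R = [113 170; 170 405]
K = P̄·Hᵀ·S⁻¹ = [1331/3373 524/3373; -387/3373 912/3373]
x' − x̄ = [47098/3373, 22494/3373] = K·y
y = (KᵀK)⁻¹·Kᵀ·(x' − x̄) = [22, 34]
z = y + H·x̄ = [22, 34] + [-23, -36] = [-1, -2]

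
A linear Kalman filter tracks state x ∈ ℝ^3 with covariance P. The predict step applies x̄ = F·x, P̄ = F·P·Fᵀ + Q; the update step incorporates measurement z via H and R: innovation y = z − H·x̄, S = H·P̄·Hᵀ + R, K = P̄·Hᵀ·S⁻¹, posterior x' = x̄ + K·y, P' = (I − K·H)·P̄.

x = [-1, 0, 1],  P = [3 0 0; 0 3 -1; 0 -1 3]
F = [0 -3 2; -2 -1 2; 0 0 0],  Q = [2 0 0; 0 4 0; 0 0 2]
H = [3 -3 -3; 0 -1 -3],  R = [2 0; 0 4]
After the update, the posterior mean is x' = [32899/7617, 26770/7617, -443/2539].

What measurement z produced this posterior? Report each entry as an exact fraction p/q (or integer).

z = [3, -3]

x̄ = F·x = [2, 4, 0]
P̄ = F·P·Fᵀ + Q = [53 29 0; 29 35 0; 0 0 2]
S = H·P̄·Hᵀ + R = [290 36; 36 57]
K = P̄·Hᵀ·S⁻¹ = [858/2539 -5501/7617; 39/2539 -4751/7617; -21/2539 -254/2539]
x' − x̄ = [17665/7617, -3698/7617, -443/2539] = K·y
y = (KᵀK)⁻¹·Kᵀ·(x' − x̄) = [9, 1]
z = y + H·x̄ = [9, 1] + [-6, -4] = [3, -3]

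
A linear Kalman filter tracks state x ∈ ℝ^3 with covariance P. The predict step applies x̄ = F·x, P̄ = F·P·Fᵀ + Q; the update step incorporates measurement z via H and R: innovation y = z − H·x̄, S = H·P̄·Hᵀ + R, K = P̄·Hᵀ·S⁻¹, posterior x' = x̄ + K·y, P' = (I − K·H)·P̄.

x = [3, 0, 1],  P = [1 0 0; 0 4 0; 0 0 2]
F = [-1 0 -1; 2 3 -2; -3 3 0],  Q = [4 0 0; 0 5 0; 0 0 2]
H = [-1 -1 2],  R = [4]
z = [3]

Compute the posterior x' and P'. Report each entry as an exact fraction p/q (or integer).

x̄ = F·x = [-4, 4, -9]
P̄ = F·P·Fᵀ + Q = [7 2 3; 2 53 30; 3 30 47]
y = z − H·x̄ = [21]
S = H·P̄·Hᵀ + R = [124]
K = P̄·Hᵀ·S⁻¹ = [-3/124; 5/124; 61/124]
x' = x̄ + K·y = [-559/124, 601/124, 165/124]
P' = (I − K·H)·P̄ = [859/124 263/124 555/124; 263/124 6547/124 3415/124; 555/124 3415/124 2107/124]

x' = [-559/124, 601/124, 165/124]
P' = [859/124 263/124 555/124; 263/124 6547/124 3415/124; 555/124 3415/124 2107/124]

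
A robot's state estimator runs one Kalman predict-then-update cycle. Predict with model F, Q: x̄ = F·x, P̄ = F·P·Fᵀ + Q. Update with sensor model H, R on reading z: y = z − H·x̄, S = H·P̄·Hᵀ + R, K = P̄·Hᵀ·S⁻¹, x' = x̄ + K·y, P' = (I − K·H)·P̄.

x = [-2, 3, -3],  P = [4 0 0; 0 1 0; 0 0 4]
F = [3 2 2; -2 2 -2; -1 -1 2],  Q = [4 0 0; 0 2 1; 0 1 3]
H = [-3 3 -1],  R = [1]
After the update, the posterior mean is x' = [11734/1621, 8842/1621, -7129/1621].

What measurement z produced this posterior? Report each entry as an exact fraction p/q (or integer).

z = [-1]

x̄ = F·x = [-6, 16, -7]
P̄ = F·P·Fᵀ + Q = [60 -36 2; -36 38 -9; 2 -9 24]
S = H·P̄·Hᵀ + R = [1621]
K = P̄·Hᵀ·S⁻¹ = [-290/1621; 231/1621; -57/1621]
x' − x̄ = [21460/1621, -17094/1621, 4218/1621] = K·y
y = (KᵀK)⁻¹·Kᵀ·(x' − x̄) = [-74]
z = y + H·x̄ = [-74] + [73] = [-1]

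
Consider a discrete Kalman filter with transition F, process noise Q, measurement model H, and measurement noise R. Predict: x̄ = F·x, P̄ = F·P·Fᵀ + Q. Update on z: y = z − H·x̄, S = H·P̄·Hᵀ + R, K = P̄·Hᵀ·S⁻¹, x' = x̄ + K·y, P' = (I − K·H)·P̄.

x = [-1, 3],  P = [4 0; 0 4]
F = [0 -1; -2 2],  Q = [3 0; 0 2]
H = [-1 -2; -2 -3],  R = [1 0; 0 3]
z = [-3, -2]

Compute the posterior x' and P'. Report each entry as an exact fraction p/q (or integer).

x' = [-1081/374, 48/17]
P' = [3675/748 -48/17; -48/17 30/17]

x̄ = F·x = [-3, 8]
P̄ = F·P·Fᵀ + Q = [7 -8; -8 34]
y = z − H·x̄ = [10, 16]
S = H·P̄·Hᵀ + R = [112 162; 162 241]
K = P̄·Hᵀ·S⁻¹ = [549/748 -169/374; -12/17 2/17]
x' = x̄ + K·y = [-1081/374, 48/17]
P' = (I − K·H)·P̄ = [3675/748 -48/17; -48/17 30/17]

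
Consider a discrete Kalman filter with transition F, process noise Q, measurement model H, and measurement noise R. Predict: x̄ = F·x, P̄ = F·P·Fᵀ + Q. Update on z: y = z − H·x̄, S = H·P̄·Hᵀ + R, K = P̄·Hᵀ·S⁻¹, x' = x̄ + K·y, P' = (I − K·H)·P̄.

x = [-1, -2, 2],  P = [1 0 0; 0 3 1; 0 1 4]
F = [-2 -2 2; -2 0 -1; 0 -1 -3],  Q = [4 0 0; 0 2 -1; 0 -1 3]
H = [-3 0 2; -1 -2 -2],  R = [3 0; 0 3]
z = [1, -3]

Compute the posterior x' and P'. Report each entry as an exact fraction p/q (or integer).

x̄ = F·x = [10, 0, -4]
P̄ = F·P·Fᵀ + Q = [28 -2 -14; -2 10 12; -14 12 48]
y = z − H·x̄ = [39, -1]
S = H·P̄·Hᵀ + R = [615 -224; -224 295]
K = P̄·Hᵀ·S⁻¹ = [-32144/131249 -22628/131249; -558/131249 -19110/131249; 16966/131249 -34278/131249]
x' = x̄ + K·y = [81502/131249, -2652/131249, 170956/131249]
P' = (I − K·H)·P̄ = [165356/131249 -248554/131249 199818/131249; -248554/131249 526610/131249 -373668/131249; 199818/131249 -373668/131249 325176/131249]

x' = [81502/131249, -2652/131249, 170956/131249]
P' = [165356/131249 -248554/131249 199818/131249; -248554/131249 526610/131249 -373668/131249; 199818/131249 -373668/131249 325176/131249]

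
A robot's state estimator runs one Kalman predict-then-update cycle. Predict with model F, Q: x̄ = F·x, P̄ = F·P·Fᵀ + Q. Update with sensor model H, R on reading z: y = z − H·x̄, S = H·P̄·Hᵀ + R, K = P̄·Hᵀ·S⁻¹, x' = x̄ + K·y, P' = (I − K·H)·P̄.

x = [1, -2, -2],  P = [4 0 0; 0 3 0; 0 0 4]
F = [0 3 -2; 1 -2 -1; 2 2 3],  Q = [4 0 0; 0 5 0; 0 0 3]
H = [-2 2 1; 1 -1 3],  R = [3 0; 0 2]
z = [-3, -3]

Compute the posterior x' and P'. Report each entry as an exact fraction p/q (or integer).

x' = [910655/300197, 668012/300197, -4368/3373]
P' = [2911981/300197 2793538/300197 -357/3373; 2793538/300197 2851503/300197 -17/3373; -357/3373 -17/3373 754/3373]

x̄ = F·x = [-2, 7, -8]
P̄ = F·P·Fᵀ + Q = [47 -10 -6; -10 25 -16; -6 -16 67]
y = z − H·x̄ = [-13, 30]
S = H·P̄·Hᵀ + R = [398 -33; -33 757]
K = P̄·Hᵀ·S⁻¹ = [-89553/300197 11562/300197; 38139/300197 -31252/300197; 478/3373 961/3373]
x' = x̄ + K·y = [910655/300197, 668012/300197, -4368/3373]
P' = (I − K·H)·P̄ = [2911981/300197 2793538/300197 -357/3373; 2793538/300197 2851503/300197 -17/3373; -357/3373 -17/3373 754/3373]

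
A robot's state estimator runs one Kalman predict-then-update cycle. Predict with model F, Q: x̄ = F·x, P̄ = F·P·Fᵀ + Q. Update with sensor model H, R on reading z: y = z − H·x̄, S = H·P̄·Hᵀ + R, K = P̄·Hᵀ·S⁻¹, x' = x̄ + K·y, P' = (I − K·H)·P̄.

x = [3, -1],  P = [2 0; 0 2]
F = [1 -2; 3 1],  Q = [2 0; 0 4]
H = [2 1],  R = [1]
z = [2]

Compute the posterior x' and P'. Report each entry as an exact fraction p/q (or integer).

x̄ = F·x = [5, 8]
P̄ = F·P·Fᵀ + Q = [12 2; 2 24]
y = z − H·x̄ = [-16]
S = H·P̄·Hᵀ + R = [81]
K = P̄·Hᵀ·S⁻¹ = [26/81; 28/81]
x' = x̄ + K·y = [-11/81, 200/81]
P' = (I − K·H)·P̄ = [296/81 -566/81; -566/81 1160/81]

x' = [-11/81, 200/81]
P' = [296/81 -566/81; -566/81 1160/81]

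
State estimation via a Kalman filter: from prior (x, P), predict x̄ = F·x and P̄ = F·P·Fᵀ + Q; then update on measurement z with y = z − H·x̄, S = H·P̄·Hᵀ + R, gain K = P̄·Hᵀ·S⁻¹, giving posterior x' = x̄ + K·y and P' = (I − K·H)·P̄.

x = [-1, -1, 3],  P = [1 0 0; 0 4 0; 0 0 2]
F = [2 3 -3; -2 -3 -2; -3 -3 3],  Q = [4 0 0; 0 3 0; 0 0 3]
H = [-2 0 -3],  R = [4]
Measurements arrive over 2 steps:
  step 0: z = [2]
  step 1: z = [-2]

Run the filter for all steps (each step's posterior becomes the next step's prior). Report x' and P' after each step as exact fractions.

step 0: x' = [-50/9, -386/63, 68/21], P' = [334/9 -116/9 -76/3; -116/9 2635/63 188/21; -76/3 188/21 124/7]
step 1: x' = [-432117/54269, 837701/54269, 326520/54269], P' = [10531051/108538 -15971503/108538 -3552315/54269; -15971503/108538 34159169/108538 5334015/54269; -3552315/54269 5334015/54269 2420250/54269]

step 0: x̄ = F·x = [-14, -1, 15]
step 0: P̄ = F·P·Fᵀ + Q = [62 -28 -60; -28 51 30; -60 30 66]
step 0: y = z − H·x̄ = [19]
step 0: S = H·P̄·Hᵀ + R = [126]
step 0: K = P̄·Hᵀ·S⁻¹ = [4/9; -17/63; -13/21]
step 0: x' = x̄ + K·y = [-50/9, -386/63, 68/21]
step 0: P' = (I − K·H)·P̄ = [334/9 -116/9 -76/3; -116/9 2635/63 188/21; -76/3 188/21 124/7]
step 1: x̄ = F·x = [-2470/63, 1450/63, 940/21]
step 1: P̄ = F·P·Fᵀ + Q = [42619/63 -18127/63 -16465/21; -18127/63 21976/63 5725/21; -16465/21 5725/21 6550/7]
step 1: y = z − H·x̄ = [3394/63]
step 1: S = H·P̄·Hᵀ + R = [108538/63]
step 1: K = P̄·Hᵀ·S⁻¹ = [62947/108538; -15271/108538; -39030/54269]
step 1: x' = x̄ + K·y = [-432117/54269, 837701/54269, 326520/54269]
step 1: P' = (I − K·H)·P̄ = [10531051/108538 -15971503/108538 -3552315/54269; -15971503/108538 34159169/108538 5334015/54269; -3552315/54269 5334015/54269 2420250/54269]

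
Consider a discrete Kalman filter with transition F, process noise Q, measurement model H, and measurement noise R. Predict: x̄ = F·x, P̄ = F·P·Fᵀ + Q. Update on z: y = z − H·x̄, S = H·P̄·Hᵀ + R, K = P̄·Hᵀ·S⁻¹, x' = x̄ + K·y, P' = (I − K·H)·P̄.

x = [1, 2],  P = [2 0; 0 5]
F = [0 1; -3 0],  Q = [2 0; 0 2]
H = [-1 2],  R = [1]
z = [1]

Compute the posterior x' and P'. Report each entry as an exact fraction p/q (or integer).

x' = [113/88, 12/11]
P' = [567/88 35/11; 35/11 20/11]

x̄ = F·x = [2, -3]
P̄ = F·P·Fᵀ + Q = [7 0; 0 20]
y = z − H·x̄ = [9]
S = H·P̄·Hᵀ + R = [88]
K = P̄·Hᵀ·S⁻¹ = [-7/88; 5/11]
x' = x̄ + K·y = [113/88, 12/11]
P' = (I − K·H)·P̄ = [567/88 35/11; 35/11 20/11]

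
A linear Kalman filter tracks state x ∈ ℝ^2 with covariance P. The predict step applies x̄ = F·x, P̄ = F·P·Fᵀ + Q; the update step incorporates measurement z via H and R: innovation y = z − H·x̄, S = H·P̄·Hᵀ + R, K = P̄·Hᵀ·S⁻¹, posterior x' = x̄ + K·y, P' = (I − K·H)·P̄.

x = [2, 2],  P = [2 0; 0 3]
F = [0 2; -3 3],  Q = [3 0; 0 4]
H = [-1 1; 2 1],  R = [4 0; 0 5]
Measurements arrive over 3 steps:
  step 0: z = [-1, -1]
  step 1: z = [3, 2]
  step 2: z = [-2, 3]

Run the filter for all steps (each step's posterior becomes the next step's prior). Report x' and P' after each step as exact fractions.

step 0: x̄ = F·x = [4, 0]
step 0: P̄ = F·P·Fᵀ + Q = [15 18; 18 49]
step 0: y = z − H·x̄ = [3, -9]
step 0: S = H·P̄·Hᵀ + R = [32 37; 37 186]
step 0: K = P̄·Hᵀ·S⁻¹ = [-1218/4583 1425/4583; 2621/4583 1573/4583]
step 0: x' = x̄ + K·y = [1853/4583, -6294/4583]
step 0: P' = (I − K·H)·P̄ = [3999/4583 -873/4583; -873/4583 9611/4583]
step 1: x̄ = F·x = [-12588/4583, -24441/4583]
step 1: P̄ = F·P·Fᵀ + Q = [52193/4583 62904/4583; 62904/4583 156536/4583]
step 1: y = z − H·x̄ = [25602/4583, 58783/4583]
step 1: S = H·P̄·Hᵀ + R = [101253/4583 115054/4583; 115054/4583 639839/4583]
step 1: K = P̄·Hᵀ·S⁻¹ = [-2704357/11247697 3427072/11247697; 5983984/11247697 3887288/11247697]
step 1: x' = x̄ + K·y = [-2044378/11247697, 23304265/11247697]
step 1: P' = (I − K·H)·P̄ = [9317596/11247697 -1499832/11247697; -1499832/11247697 22436104/11247697]
step 2: x̄ = F·x = [46608530/11247697, 76045929/11247697]
step 2: P̄ = F·P·Fᵀ + Q = [123487507/11247697 143615616/11247697; 143615616/11247697 357771064/11247697]
step 2: y = z − H·x̄ = [-51932793/11247697, -135519898/11247697]
step 2: S = H·P̄·Hᵀ + R = [239018127/11247697 254411666/11247697; 254411666/11247697 1482422041/11247697]
step 2: K = P̄·Hᵀ·S⁻¹ = [-6181928663/25747532483 7844931728/25747532483; 13635915656/25747532483 8862578392/25747532483]
step 2: x' = x̄ + K·y = [40715456165/25747532483, 4337609939/25747532483]
step 2: P' = (I − K·H)·P̄ = [21317457764/25747532483 -3410256888/25747532483; -3410256888/25747532483 51133405736/25747532483]

step 0: x' = [1853/4583, -6294/4583], P' = [3999/4583 -873/4583; -873/4583 9611/4583]
step 1: x' = [-2044378/11247697, 23304265/11247697], P' = [9317596/11247697 -1499832/11247697; -1499832/11247697 22436104/11247697]
step 2: x' = [40715456165/25747532483, 4337609939/25747532483], P' = [21317457764/25747532483 -3410256888/25747532483; -3410256888/25747532483 51133405736/25747532483]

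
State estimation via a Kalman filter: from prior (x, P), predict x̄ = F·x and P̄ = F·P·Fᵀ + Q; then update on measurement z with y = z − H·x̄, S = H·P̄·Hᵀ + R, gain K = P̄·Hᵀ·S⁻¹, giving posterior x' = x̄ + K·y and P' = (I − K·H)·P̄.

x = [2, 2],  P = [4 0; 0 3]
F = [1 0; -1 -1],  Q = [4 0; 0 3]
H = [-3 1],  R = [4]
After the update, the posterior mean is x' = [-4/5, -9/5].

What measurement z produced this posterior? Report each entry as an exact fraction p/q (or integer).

z = [1]

x̄ = F·x = [2, -4]
P̄ = F·P·Fᵀ + Q = [8 -4; -4 10]
S = H·P̄·Hᵀ + R = [110]
K = P̄·Hᵀ·S⁻¹ = [-14/55; 1/5]
x' − x̄ = [-14/5, 11/5] = K·y
y = (KᵀK)⁻¹·Kᵀ·(x' − x̄) = [11]
z = y + H·x̄ = [11] + [-10] = [1]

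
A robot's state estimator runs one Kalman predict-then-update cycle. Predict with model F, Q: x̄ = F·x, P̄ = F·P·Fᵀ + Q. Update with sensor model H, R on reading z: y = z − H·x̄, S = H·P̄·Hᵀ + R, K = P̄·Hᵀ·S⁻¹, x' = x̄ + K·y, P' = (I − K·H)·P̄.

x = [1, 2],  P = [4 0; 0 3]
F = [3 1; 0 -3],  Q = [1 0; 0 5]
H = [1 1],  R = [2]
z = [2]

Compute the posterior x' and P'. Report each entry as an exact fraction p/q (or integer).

x' = [373/56, -267/56]
P' = [1279/56 -1217/56; -1217/56 1263/56]

x̄ = F·x = [5, -6]
P̄ = F·P·Fᵀ + Q = [40 -9; -9 32]
y = z − H·x̄ = [3]
S = H·P̄·Hᵀ + R = [56]
K = P̄·Hᵀ·S⁻¹ = [31/56; 23/56]
x' = x̄ + K·y = [373/56, -267/56]
P' = (I − K·H)·P̄ = [1279/56 -1217/56; -1217/56 1263/56]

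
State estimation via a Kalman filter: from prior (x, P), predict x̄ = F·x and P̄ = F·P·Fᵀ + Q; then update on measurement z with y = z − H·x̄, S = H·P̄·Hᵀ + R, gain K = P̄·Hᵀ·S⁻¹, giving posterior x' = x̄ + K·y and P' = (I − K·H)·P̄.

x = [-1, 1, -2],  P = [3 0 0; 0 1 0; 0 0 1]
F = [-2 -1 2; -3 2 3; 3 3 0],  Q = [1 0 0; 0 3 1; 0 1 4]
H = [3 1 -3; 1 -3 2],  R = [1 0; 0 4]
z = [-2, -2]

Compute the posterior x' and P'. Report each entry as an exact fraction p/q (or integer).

x' = [-57053/27538, -32157/27538, -1003/562]
P' = [203263/110152 257783/110152 5815/2248; 257783/110152 412463/110152 8159/2248; 5815/2248 8159/2248 8727/2248]

x̄ = F·x = [-3, -1, 0]
P̄ = F·P·Fᵀ + Q = [18 22 -21; 22 43 -20; -21 -20 40]
y = z − H·x̄ = [8, -2]
S = H·P̄·Hᵀ + R = [1196 -774; -774 593]
K = P̄·Hᵀ·S⁻¹ = [12767/110152 -27/55076; -13561/110152 -22503/55076; -577/2248 -151/1124]
x' = x̄ + K·y = [-57053/27538, -32157/27538, -1003/562]
P' = (I − K·H)·P̄ = [203263/110152 257783/110152 5815/2248; 257783/110152 412463/110152 8159/2248; 5815/2248 8159/2248 8727/2248]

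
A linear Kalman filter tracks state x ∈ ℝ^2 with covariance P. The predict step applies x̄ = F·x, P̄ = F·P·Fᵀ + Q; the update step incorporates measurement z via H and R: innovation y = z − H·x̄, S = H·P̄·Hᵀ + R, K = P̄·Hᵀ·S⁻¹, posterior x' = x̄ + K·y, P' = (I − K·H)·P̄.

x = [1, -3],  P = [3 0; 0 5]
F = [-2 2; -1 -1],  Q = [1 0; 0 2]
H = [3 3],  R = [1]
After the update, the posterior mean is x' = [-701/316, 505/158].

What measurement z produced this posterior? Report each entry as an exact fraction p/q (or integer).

z = [3]

x̄ = F·x = [-8, 2]
P̄ = F·P·Fᵀ + Q = [33 -4; -4 10]
S = H·P̄·Hᵀ + R = [316]
K = P̄·Hᵀ·S⁻¹ = [87/316; 9/158]
x' − x̄ = [1827/316, 189/158] = K·y
y = (KᵀK)⁻¹·Kᵀ·(x' − x̄) = [21]
z = y + H·x̄ = [21] + [-18] = [3]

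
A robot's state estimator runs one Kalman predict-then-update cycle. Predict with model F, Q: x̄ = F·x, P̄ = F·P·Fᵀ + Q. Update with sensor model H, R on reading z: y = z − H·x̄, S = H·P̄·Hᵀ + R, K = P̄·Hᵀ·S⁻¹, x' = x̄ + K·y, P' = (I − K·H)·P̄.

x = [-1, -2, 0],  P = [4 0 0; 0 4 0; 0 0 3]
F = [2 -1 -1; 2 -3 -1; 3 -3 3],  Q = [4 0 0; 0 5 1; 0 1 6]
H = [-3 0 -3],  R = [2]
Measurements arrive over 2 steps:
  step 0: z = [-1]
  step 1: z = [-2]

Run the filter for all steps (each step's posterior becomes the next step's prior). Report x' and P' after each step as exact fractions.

step 0: x̄ = F·x = [0, 4, 3]
step 0: P̄ = F·P·Fᵀ + Q = [27 31 27; 31 60 52; 27 52 105]
step 0: y = z − H·x̄ = [8]
step 0: S = H·P̄·Hᵀ + R = [1676]
step 0: K = P̄·Hᵀ·S⁻¹ = [-81/838; -249/1676; -99/419]
step 0: x' = x̄ + K·y = [-324/419, 1178/419, 465/419]
step 0: P' = (I − K·H)·P̄ = [4752/419 5809/838 -4725/419; 5809/838 38559/1676 -2863/419; -4725/419 -2863/419 4791/419]
step 1: x̄ = F·x = [-2291/419, -4647/419, -3111/419]
step 1: P̄ = F·P·Fᵀ + Q = [146683/1676 147721/1676 10971/1676; 147721/1676 318079/1676 243005/1676; 10971/1676 243005/1676 357447/1676]
step 1: y = z − H·x̄ = [-17044/419]
step 1: S = H·P̄·Hᵀ + R = [1184500/419]
step 1: K = P̄·Hᵀ·S⁻¹ = [-236481/2369000; -586089/2369000; -552627/2369000]
step 1: x' = x̄ + K·y = [-833411/592250, -608259/592250, 1222563/592250]
step 1: P' = (I − K·H)·P̄ = [281199881/4738000 86817689/4738000 -280884573/4738000; 86817689/4738000 79389641/4738000 -86036237/4738000; -280884573/4738000 -86036237/4738000 281621409/4738000]

step 0: x' = [-324/419, 1178/419, 465/419], P' = [4752/419 5809/838 -4725/419; 5809/838 38559/1676 -2863/419; -4725/419 -2863/419 4791/419]
step 1: x' = [-833411/592250, -608259/592250, 1222563/592250], P' = [281199881/4738000 86817689/4738000 -280884573/4738000; 86817689/4738000 79389641/4738000 -86036237/4738000; -280884573/4738000 -86036237/4738000 281621409/4738000]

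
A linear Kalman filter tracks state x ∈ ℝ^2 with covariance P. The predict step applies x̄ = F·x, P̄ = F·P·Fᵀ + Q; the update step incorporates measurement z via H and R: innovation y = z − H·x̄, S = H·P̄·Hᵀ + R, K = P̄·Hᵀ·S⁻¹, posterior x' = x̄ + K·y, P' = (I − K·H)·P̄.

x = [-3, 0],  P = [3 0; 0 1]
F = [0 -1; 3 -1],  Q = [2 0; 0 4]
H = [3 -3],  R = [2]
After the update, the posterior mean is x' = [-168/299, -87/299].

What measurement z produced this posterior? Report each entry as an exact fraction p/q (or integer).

x̄ = F·x = [0, -9]
P̄ = F·P·Fᵀ + Q = [3 1; 1 32]
S = H·P̄·Hᵀ + R = [299]
K = P̄·Hᵀ·S⁻¹ = [6/299; -93/299]
x' − x̄ = [-168/299, 2604/299] = K·y
y = (KᵀK)⁻¹·Kᵀ·(x' − x̄) = [-28]
z = y + H·x̄ = [-28] + [27] = [-1]

z = [-1]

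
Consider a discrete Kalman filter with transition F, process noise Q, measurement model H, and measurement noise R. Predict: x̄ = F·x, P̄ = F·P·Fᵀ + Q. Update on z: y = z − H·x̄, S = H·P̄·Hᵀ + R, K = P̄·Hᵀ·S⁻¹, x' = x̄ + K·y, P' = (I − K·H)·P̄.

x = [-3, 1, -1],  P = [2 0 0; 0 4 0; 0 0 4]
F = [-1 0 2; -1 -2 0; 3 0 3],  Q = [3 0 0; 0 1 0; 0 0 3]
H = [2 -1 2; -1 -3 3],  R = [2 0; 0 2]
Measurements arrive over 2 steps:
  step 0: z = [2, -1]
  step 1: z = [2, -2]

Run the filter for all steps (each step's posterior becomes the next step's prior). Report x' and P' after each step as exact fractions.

step 0: x̄ = F·x = [1, 1, -12]
step 0: P̄ = F·P·Fᵀ + Q = [21 2 18; 2 19 -6; 18 -6 57]
step 0: y = z − H·x̄ = [25, 39]
step 0: S = H·P̄·Hᵀ + R = [493 473; 473 719]
step 0: K = P̄·Hᵀ·S⁻¹ = [41873/130738 -22637/130738; 8504/65369 -12595/65369; 31281/130738 10515/130738]
step 0: x' = x̄ + K·y = [147360/65369, -213236/65369, -188373/65369]
step 0: P' = (I − K·H)·P̄ = [174349/130738 -175501/65369 -307977/130738; -175501/65369 501804/65369 434907/65369; -307977/130738 434907/65369 774165/130738]
step 1: x̄ = F·x = [-524106/65369, 279112/65369, -123039/65369]
step 1: P̄ = F·P·Fᵀ + Q = [4895131/130738 -3390957/130738 1599006/65369; -3390957/130738 2915511/130738 -1355994/65369; 1599006/65369 -1355994/65369 1692627/65369]
step 1: y = z − H·x̄ = [1704140/65369, 551609/65369]
step 1: S = H·P̄·Hᵀ + R = [86294403/130738 36711260/65369; 36711260/65369 35572731/65369]
step 1: K = P̄·Hᵀ·S⁻¹ = [2301616417/5725869497 -1178383364/5725869497; -651961899/5725869497 -412986450/5725869497; 164191920/5725869497 1045312659/5725869497]
step 1: x' = x̄ + K·y = [4150395038/5725869497, 3966979666/5725869497, 2323802292/5725869497]
step 1: P' = (I − K·H)·P̄ = [3780314980/5725869497 -3906429294/5725869497 -3431913210/5725869497; -3906429294/5725869497 9663869586/5725869497 8086402188/5725869497; -3431913210/5725869497 8086402188/5725869497 7639306224/5725869497]

step 0: x' = [147360/65369, -213236/65369, -188373/65369], P' = [174349/130738 -175501/65369 -307977/130738; -175501/65369 501804/65369 434907/65369; -307977/130738 434907/65369 774165/130738]
step 1: x' = [4150395038/5725869497, 3966979666/5725869497, 2323802292/5725869497], P' = [3780314980/5725869497 -3906429294/5725869497 -3431913210/5725869497; -3906429294/5725869497 9663869586/5725869497 8086402188/5725869497; -3431913210/5725869497 8086402188/5725869497 7639306224/5725869497]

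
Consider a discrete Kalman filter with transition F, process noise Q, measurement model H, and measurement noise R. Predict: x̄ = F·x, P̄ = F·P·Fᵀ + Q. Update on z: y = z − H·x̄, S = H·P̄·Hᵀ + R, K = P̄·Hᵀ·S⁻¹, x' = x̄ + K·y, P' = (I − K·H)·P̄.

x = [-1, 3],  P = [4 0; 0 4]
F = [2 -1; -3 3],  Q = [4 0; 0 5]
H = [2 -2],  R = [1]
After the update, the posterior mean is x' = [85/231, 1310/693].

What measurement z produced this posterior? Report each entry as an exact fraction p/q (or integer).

x̄ = F·x = [-5, 12]
P̄ = F·P·Fᵀ + Q = [24 -36; -36 77]
S = H·P̄·Hᵀ + R = [693]
K = P̄·Hᵀ·S⁻¹ = [40/231; -226/693]
x' − x̄ = [1240/231, -7006/693] = K·y
y = (KᵀK)⁻¹·Kᵀ·(x' − x̄) = [31]
z = y + H·x̄ = [31] + [-34] = [-3]

z = [-3]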